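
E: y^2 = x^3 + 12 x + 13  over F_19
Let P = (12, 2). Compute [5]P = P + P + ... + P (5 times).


k = 5 = 101_2 (binary, LSB first: 101)
Double-and-add from P = (12, 2):
  bit 0 = 1: acc = O + (12, 2) = (12, 2)
  bit 1 = 0: acc unchanged = (12, 2)
  bit 2 = 1: acc = (12, 2) + (3, 0) = (1, 11)

5P = (1, 11)


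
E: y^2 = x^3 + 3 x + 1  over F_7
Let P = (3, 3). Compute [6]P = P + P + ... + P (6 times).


k = 6 = 110_2 (binary, LSB first: 011)
Double-and-add from P = (3, 3):
  bit 0 = 0: acc unchanged = O
  bit 1 = 1: acc = O + (5, 1) = (5, 1)
  bit 2 = 1: acc = (5, 1) + (6, 2) = (4, 0)

6P = (4, 0)


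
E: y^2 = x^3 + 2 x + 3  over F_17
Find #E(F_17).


For each x in F_17, count y with y^2 = x^3 + 2 x + 3 mod 17:
  x = 2: RHS = 15, y in [7, 10]  -> 2 point(s)
  x = 3: RHS = 2, y in [6, 11]  -> 2 point(s)
  x = 5: RHS = 2, y in [6, 11]  -> 2 point(s)
  x = 8: RHS = 4, y in [2, 15]  -> 2 point(s)
  x = 9: RHS = 2, y in [6, 11]  -> 2 point(s)
  x = 11: RHS = 13, y in [8, 9]  -> 2 point(s)
  x = 12: RHS = 4, y in [2, 15]  -> 2 point(s)
  x = 13: RHS = 16, y in [4, 13]  -> 2 point(s)
  x = 14: RHS = 4, y in [2, 15]  -> 2 point(s)
  x = 15: RHS = 8, y in [5, 12]  -> 2 point(s)
  x = 16: RHS = 0, y in [0]  -> 1 point(s)
Affine points: 21. Add the point at infinity: total = 22.

#E(F_17) = 22


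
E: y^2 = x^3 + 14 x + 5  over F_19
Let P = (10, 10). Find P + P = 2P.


Doubling: s = (3 x1^2 + a) / (2 y1)
s = (3*10^2 + 14) / (2*10) mod 19 = 10
x3 = s^2 - 2 x1 mod 19 = 10^2 - 2*10 = 4
y3 = s (x1 - x3) - y1 mod 19 = 10 * (10 - 4) - 10 = 12

2P = (4, 12)


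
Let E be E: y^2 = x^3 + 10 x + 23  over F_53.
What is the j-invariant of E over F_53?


Delta = -16(4 a^3 + 27 b^2) mod 53 = 32
-1728 * (4 a)^3 = -1728 * (4*10)^3 mod 53 = 26
j = 26 * 32^(-1) mod 53 = 24

j = 24 (mod 53)


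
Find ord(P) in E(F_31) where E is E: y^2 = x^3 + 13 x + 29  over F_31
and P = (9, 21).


Compute successive multiples of P until we hit O:
  1P = (9, 21)
  2P = (2, 1)
  3P = (25, 13)
  4P = (5, 8)
  5P = (14, 17)
  6P = (26, 5)
  7P = (3, 8)
  8P = (28, 5)
  ... (continuing to 29P)
  29P = O

ord(P) = 29


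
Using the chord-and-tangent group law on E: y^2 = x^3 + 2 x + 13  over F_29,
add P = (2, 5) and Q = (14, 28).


P != Q, so use the chord formula.
s = (y2 - y1) / (x2 - x1) = (23) / (12) mod 29 = 14
x3 = s^2 - x1 - x2 mod 29 = 14^2 - 2 - 14 = 6
y3 = s (x1 - x3) - y1 mod 29 = 14 * (2 - 6) - 5 = 26

P + Q = (6, 26)


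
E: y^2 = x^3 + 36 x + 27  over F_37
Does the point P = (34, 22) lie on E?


Check whether y^2 = x^3 + 36 x + 27 (mod 37) for (x, y) = (34, 22).
LHS: y^2 = 22^2 mod 37 = 3
RHS: x^3 + 36 x + 27 = 34^3 + 36*34 + 27 mod 37 = 3
LHS = RHS

Yes, on the curve


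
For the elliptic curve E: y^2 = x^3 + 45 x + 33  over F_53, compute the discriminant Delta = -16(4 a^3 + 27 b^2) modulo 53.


4 a^3 + 27 b^2 = 4*45^3 + 27*33^2 = 364500 + 29403 = 393903
Delta = -16 * (393903) = -6302448
Delta mod 53 = 47

Delta = 47 (mod 53)


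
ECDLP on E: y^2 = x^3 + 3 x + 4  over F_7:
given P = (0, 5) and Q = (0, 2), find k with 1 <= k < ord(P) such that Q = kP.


Enumerate multiples of P until we hit Q = (0, 2):
  1P = (0, 5)
  2P = (1, 1)
  3P = (1, 6)
  4P = (0, 2)
Match found at i = 4.

k = 4


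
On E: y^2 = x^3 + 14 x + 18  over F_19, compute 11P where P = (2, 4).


k = 11 = 1011_2 (binary, LSB first: 1101)
Double-and-add from P = (2, 4):
  bit 0 = 1: acc = O + (2, 4) = (2, 4)
  bit 1 = 1: acc = (2, 4) + (3, 7) = (4, 9)
  bit 2 = 0: acc unchanged = (4, 9)
  bit 3 = 1: acc = (4, 9) + (16, 14) = (3, 12)

11P = (3, 12)


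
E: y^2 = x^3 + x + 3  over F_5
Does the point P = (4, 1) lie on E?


Check whether y^2 = x^3 + 1 x + 3 (mod 5) for (x, y) = (4, 1).
LHS: y^2 = 1^2 mod 5 = 1
RHS: x^3 + 1 x + 3 = 4^3 + 1*4 + 3 mod 5 = 1
LHS = RHS

Yes, on the curve


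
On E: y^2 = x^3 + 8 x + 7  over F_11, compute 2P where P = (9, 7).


Doubling: s = (3 x1^2 + a) / (2 y1)
s = (3*9^2 + 8) / (2*7) mod 11 = 3
x3 = s^2 - 2 x1 mod 11 = 3^2 - 2*9 = 2
y3 = s (x1 - x3) - y1 mod 11 = 3 * (9 - 2) - 7 = 3

2P = (2, 3)


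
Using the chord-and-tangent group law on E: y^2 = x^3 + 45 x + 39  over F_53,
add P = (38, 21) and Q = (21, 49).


P != Q, so use the chord formula.
s = (y2 - y1) / (x2 - x1) = (28) / (36) mod 53 = 42
x3 = s^2 - x1 - x2 mod 53 = 42^2 - 38 - 21 = 9
y3 = s (x1 - x3) - y1 mod 53 = 42 * (38 - 9) - 21 = 31

P + Q = (9, 31)


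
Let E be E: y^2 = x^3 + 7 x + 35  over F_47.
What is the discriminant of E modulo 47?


4 a^3 + 27 b^2 = 4*7^3 + 27*35^2 = 1372 + 33075 = 34447
Delta = -16 * (34447) = -551152
Delta mod 47 = 17

Delta = 17 (mod 47)


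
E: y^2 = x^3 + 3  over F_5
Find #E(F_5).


For each x in F_5, count y with y^2 = x^3 + 0 x + 3 mod 5:
  x = 1: RHS = 4, y in [2, 3]  -> 2 point(s)
  x = 2: RHS = 1, y in [1, 4]  -> 2 point(s)
  x = 3: RHS = 0, y in [0]  -> 1 point(s)
Affine points: 5. Add the point at infinity: total = 6.

#E(F_5) = 6


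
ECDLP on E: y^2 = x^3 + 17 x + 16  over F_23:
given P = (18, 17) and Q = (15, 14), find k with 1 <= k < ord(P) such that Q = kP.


Enumerate multiples of P until we hit Q = (15, 14):
  1P = (18, 17)
  2P = (10, 6)
  3P = (3, 18)
  4P = (11, 4)
  5P = (12, 4)
  6P = (6, 9)
  7P = (2, 9)
  8P = (9, 22)
  9P = (0, 19)
  10P = (7, 15)
  11P = (14, 13)
  12P = (15, 9)
  13P = (15, 14)
Match found at i = 13.

k = 13


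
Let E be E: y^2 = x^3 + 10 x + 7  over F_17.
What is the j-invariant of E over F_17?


Delta = -16(4 a^3 + 27 b^2) mod 17 = 2
-1728 * (4 a)^3 = -1728 * (4*10)^3 mod 17 = 4
j = 4 * 2^(-1) mod 17 = 2

j = 2 (mod 17)


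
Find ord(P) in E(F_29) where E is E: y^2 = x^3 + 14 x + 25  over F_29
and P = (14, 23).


Compute successive multiples of P until we hit O:
  1P = (14, 23)
  2P = (10, 18)
  3P = (12, 23)
  4P = (3, 6)
  5P = (6, 21)
  6P = (0, 24)
  7P = (19, 25)
  8P = (24, 2)
  ... (continuing to 20P)
  20P = O

ord(P) = 20


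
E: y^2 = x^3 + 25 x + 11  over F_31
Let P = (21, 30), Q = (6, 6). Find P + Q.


P != Q, so use the chord formula.
s = (y2 - y1) / (x2 - x1) = (7) / (16) mod 31 = 14
x3 = s^2 - x1 - x2 mod 31 = 14^2 - 21 - 6 = 14
y3 = s (x1 - x3) - y1 mod 31 = 14 * (21 - 14) - 30 = 6

P + Q = (14, 6)


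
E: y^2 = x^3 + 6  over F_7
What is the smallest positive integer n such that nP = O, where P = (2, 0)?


Compute successive multiples of P until we hit O:
  1P = (2, 0)
  2P = O

ord(P) = 2


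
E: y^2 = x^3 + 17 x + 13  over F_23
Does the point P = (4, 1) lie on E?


Check whether y^2 = x^3 + 17 x + 13 (mod 23) for (x, y) = (4, 1).
LHS: y^2 = 1^2 mod 23 = 1
RHS: x^3 + 17 x + 13 = 4^3 + 17*4 + 13 mod 23 = 7
LHS != RHS

No, not on the curve


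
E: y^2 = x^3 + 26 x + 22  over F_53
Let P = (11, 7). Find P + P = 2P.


Doubling: s = (3 x1^2 + a) / (2 y1)
s = (3*11^2 + 26) / (2*7) mod 53 = 24
x3 = s^2 - 2 x1 mod 53 = 24^2 - 2*11 = 24
y3 = s (x1 - x3) - y1 mod 53 = 24 * (11 - 24) - 7 = 52

2P = (24, 52)


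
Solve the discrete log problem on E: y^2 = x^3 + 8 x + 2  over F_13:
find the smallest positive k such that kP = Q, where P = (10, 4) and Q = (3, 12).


Enumerate multiples of P until we hit Q = (3, 12):
  1P = (10, 4)
  2P = (3, 12)
Match found at i = 2.

k = 2


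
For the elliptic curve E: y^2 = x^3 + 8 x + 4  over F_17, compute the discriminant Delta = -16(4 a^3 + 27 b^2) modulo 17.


4 a^3 + 27 b^2 = 4*8^3 + 27*4^2 = 2048 + 432 = 2480
Delta = -16 * (2480) = -39680
Delta mod 17 = 15

Delta = 15 (mod 17)


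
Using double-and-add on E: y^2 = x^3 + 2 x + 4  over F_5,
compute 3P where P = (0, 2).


k = 3 = 11_2 (binary, LSB first: 11)
Double-and-add from P = (0, 2):
  bit 0 = 1: acc = O + (0, 2) = (0, 2)
  bit 1 = 1: acc = (0, 2) + (4, 1) = (2, 1)

3P = (2, 1)


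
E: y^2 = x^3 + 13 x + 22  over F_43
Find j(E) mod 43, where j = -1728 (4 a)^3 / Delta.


Delta = -16(4 a^3 + 27 b^2) mod 43 = 23
-1728 * (4 a)^3 = -1728 * (4*13)^3 mod 43 = 16
j = 16 * 23^(-1) mod 43 = 25

j = 25 (mod 43)


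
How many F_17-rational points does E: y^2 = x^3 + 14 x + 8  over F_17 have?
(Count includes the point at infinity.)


For each x in F_17, count y with y^2 = x^3 + 14 x + 8 mod 17:
  x = 0: RHS = 8, y in [5, 12]  -> 2 point(s)
  x = 3: RHS = 9, y in [3, 14]  -> 2 point(s)
  x = 4: RHS = 9, y in [3, 14]  -> 2 point(s)
  x = 5: RHS = 16, y in [4, 13]  -> 2 point(s)
  x = 6: RHS = 2, y in [6, 11]  -> 2 point(s)
  x = 9: RHS = 13, y in [8, 9]  -> 2 point(s)
  x = 10: RHS = 9, y in [3, 14]  -> 2 point(s)
  x = 12: RHS = 0, y in [0]  -> 1 point(s)
Affine points: 15. Add the point at infinity: total = 16.

#E(F_17) = 16


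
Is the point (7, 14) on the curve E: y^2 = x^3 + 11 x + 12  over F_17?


Check whether y^2 = x^3 + 11 x + 12 (mod 17) for (x, y) = (7, 14).
LHS: y^2 = 14^2 mod 17 = 9
RHS: x^3 + 11 x + 12 = 7^3 + 11*7 + 12 mod 17 = 7
LHS != RHS

No, not on the curve


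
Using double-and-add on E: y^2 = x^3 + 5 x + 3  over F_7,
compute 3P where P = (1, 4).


k = 3 = 11_2 (binary, LSB first: 11)
Double-and-add from P = (1, 4):
  bit 0 = 1: acc = O + (1, 4) = (1, 4)
  bit 1 = 1: acc = (1, 4) + (6, 5) = (2, 0)

3P = (2, 0)


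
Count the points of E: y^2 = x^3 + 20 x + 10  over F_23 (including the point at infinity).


For each x in F_23, count y with y^2 = x^3 + 20 x + 10 mod 23:
  x = 1: RHS = 8, y in [10, 13]  -> 2 point(s)
  x = 2: RHS = 12, y in [9, 14]  -> 2 point(s)
  x = 4: RHS = 16, y in [4, 19]  -> 2 point(s)
  x = 6: RHS = 1, y in [1, 22]  -> 2 point(s)
  x = 12: RHS = 0, y in [0]  -> 1 point(s)
  x = 13: RHS = 6, y in [11, 12]  -> 2 point(s)
  x = 19: RHS = 4, y in [2, 21]  -> 2 point(s)
  x = 21: RHS = 8, y in [10, 13]  -> 2 point(s)
  x = 22: RHS = 12, y in [9, 14]  -> 2 point(s)
Affine points: 17. Add the point at infinity: total = 18.

#E(F_23) = 18


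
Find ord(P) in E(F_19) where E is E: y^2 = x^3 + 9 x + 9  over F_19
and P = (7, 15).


Compute successive multiples of P until we hit O:
  1P = (7, 15)
  2P = (10, 15)
  3P = (2, 4)
  4P = (8, 17)
  5P = (8, 2)
  6P = (2, 15)
  7P = (10, 4)
  8P = (7, 4)
  ... (continuing to 9P)
  9P = O

ord(P) = 9


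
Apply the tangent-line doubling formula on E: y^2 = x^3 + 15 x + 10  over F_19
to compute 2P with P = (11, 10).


Doubling: s = (3 x1^2 + a) / (2 y1)
s = (3*11^2 + 15) / (2*10) mod 19 = 17
x3 = s^2 - 2 x1 mod 19 = 17^2 - 2*11 = 1
y3 = s (x1 - x3) - y1 mod 19 = 17 * (11 - 1) - 10 = 8

2P = (1, 8)


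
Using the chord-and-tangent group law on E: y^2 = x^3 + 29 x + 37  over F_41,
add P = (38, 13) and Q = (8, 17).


P != Q, so use the chord formula.
s = (y2 - y1) / (x2 - x1) = (4) / (11) mod 41 = 19
x3 = s^2 - x1 - x2 mod 41 = 19^2 - 38 - 8 = 28
y3 = s (x1 - x3) - y1 mod 41 = 19 * (38 - 28) - 13 = 13

P + Q = (28, 13)


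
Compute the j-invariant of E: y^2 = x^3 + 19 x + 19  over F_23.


Delta = -16(4 a^3 + 27 b^2) mod 23 = 13
-1728 * (4 a)^3 = -1728 * (4*19)^3 mod 23 = 6
j = 6 * 13^(-1) mod 23 = 4

j = 4 (mod 23)


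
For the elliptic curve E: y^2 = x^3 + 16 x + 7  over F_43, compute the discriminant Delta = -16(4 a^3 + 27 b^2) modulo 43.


4 a^3 + 27 b^2 = 4*16^3 + 27*7^2 = 16384 + 1323 = 17707
Delta = -16 * (17707) = -283312
Delta mod 43 = 15

Delta = 15 (mod 43)


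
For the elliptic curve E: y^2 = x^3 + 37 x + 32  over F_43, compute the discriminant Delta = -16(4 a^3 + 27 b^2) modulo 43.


4 a^3 + 27 b^2 = 4*37^3 + 27*32^2 = 202612 + 27648 = 230260
Delta = -16 * (230260) = -3684160
Delta mod 43 = 37

Delta = 37 (mod 43)


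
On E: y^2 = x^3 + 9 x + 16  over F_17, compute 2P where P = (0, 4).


Doubling: s = (3 x1^2 + a) / (2 y1)
s = (3*0^2 + 9) / (2*4) mod 17 = 16
x3 = s^2 - 2 x1 mod 17 = 16^2 - 2*0 = 1
y3 = s (x1 - x3) - y1 mod 17 = 16 * (0 - 1) - 4 = 14

2P = (1, 14)


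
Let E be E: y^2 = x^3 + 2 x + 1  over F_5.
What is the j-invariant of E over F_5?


Delta = -16(4 a^3 + 27 b^2) mod 5 = 1
-1728 * (4 a)^3 = -1728 * (4*2)^3 mod 5 = 4
j = 4 * 1^(-1) mod 5 = 4

j = 4 (mod 5)


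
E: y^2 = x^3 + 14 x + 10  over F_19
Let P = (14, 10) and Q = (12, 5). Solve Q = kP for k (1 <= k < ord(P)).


Enumerate multiples of P until we hit Q = (12, 5):
  1P = (14, 10)
  2P = (8, 11)
  3P = (6, 14)
  4P = (4, 4)
  5P = (12, 14)
  6P = (16, 13)
  7P = (15, 17)
  8P = (1, 5)
  9P = (1, 14)
  10P = (15, 2)
  11P = (16, 6)
  12P = (12, 5)
Match found at i = 12.

k = 12


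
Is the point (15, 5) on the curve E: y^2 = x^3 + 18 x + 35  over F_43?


Check whether y^2 = x^3 + 18 x + 35 (mod 43) for (x, y) = (15, 5).
LHS: y^2 = 5^2 mod 43 = 25
RHS: x^3 + 18 x + 35 = 15^3 + 18*15 + 35 mod 43 = 25
LHS = RHS

Yes, on the curve


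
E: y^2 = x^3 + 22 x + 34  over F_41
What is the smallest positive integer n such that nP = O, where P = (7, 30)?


Compute successive multiples of P until we hit O:
  1P = (7, 30)
  2P = (29, 16)
  3P = (1, 37)
  4P = (15, 34)
  5P = (9, 10)
  6P = (2, 2)
  7P = (24, 6)
  8P = (11, 7)
  ... (continuing to 43P)
  43P = O

ord(P) = 43


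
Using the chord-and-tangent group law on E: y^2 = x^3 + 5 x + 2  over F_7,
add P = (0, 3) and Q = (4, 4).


P != Q, so use the chord formula.
s = (y2 - y1) / (x2 - x1) = (1) / (4) mod 7 = 2
x3 = s^2 - x1 - x2 mod 7 = 2^2 - 0 - 4 = 0
y3 = s (x1 - x3) - y1 mod 7 = 2 * (0 - 0) - 3 = 4

P + Q = (0, 4)


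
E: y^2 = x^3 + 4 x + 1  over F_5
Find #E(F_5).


For each x in F_5, count y with y^2 = x^3 + 4 x + 1 mod 5:
  x = 0: RHS = 1, y in [1, 4]  -> 2 point(s)
  x = 1: RHS = 1, y in [1, 4]  -> 2 point(s)
  x = 3: RHS = 0, y in [0]  -> 1 point(s)
  x = 4: RHS = 1, y in [1, 4]  -> 2 point(s)
Affine points: 7. Add the point at infinity: total = 8.

#E(F_5) = 8


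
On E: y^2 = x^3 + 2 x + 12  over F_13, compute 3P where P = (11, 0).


k = 3 = 11_2 (binary, LSB first: 11)
Double-and-add from P = (11, 0):
  bit 0 = 1: acc = O + (11, 0) = (11, 0)
  bit 1 = 1: acc = (11, 0) + O = (11, 0)

3P = (11, 0)


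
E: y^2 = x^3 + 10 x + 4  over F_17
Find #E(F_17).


For each x in F_17, count y with y^2 = x^3 + 10 x + 4 mod 17:
  x = 0: RHS = 4, y in [2, 15]  -> 2 point(s)
  x = 1: RHS = 15, y in [7, 10]  -> 2 point(s)
  x = 2: RHS = 15, y in [7, 10]  -> 2 point(s)
  x = 5: RHS = 9, y in [3, 14]  -> 2 point(s)
  x = 6: RHS = 8, y in [5, 12]  -> 2 point(s)
  x = 7: RHS = 9, y in [3, 14]  -> 2 point(s)
  x = 8: RHS = 1, y in [1, 16]  -> 2 point(s)
  x = 10: RHS = 16, y in [4, 13]  -> 2 point(s)
  x = 11: RHS = 0, y in [0]  -> 1 point(s)
  x = 12: RHS = 16, y in [4, 13]  -> 2 point(s)
  x = 13: RHS = 2, y in [6, 11]  -> 2 point(s)
  x = 14: RHS = 15, y in [7, 10]  -> 2 point(s)
Affine points: 23. Add the point at infinity: total = 24.

#E(F_17) = 24


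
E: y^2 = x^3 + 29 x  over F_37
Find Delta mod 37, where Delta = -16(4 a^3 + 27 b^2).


4 a^3 + 27 b^2 = 4*29^3 + 27*0^2 = 97556 + 0 = 97556
Delta = -16 * (97556) = -1560896
Delta mod 37 = 23

Delta = 23 (mod 37)


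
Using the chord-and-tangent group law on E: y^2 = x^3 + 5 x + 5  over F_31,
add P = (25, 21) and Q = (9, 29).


P != Q, so use the chord formula.
s = (y2 - y1) / (x2 - x1) = (8) / (15) mod 31 = 15
x3 = s^2 - x1 - x2 mod 31 = 15^2 - 25 - 9 = 5
y3 = s (x1 - x3) - y1 mod 31 = 15 * (25 - 5) - 21 = 0

P + Q = (5, 0)


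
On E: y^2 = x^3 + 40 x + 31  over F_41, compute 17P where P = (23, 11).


k = 17 = 10001_2 (binary, LSB first: 10001)
Double-and-add from P = (23, 11):
  bit 0 = 1: acc = O + (23, 11) = (23, 11)
  bit 1 = 0: acc unchanged = (23, 11)
  bit 2 = 0: acc unchanged = (23, 11)
  bit 3 = 0: acc unchanged = (23, 11)
  bit 4 = 1: acc = (23, 11) + (2, 18) = (7, 11)

17P = (7, 11)


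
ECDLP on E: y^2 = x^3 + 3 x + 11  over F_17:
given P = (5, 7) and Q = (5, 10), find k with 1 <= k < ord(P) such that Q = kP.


Enumerate multiples of P until we hit Q = (5, 10):
  1P = (5, 7)
  2P = (3, 9)
  3P = (10, 15)
  4P = (10, 2)
  5P = (3, 8)
  6P = (5, 10)
Match found at i = 6.

k = 6


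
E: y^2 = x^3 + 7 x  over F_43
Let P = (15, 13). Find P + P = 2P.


Doubling: s = (3 x1^2 + a) / (2 y1)
s = (3*15^2 + 7) / (2*13) mod 43 = 13
x3 = s^2 - 2 x1 mod 43 = 13^2 - 2*15 = 10
y3 = s (x1 - x3) - y1 mod 43 = 13 * (15 - 10) - 13 = 9

2P = (10, 9)


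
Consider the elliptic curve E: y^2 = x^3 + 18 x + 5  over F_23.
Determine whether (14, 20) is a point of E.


Check whether y^2 = x^3 + 18 x + 5 (mod 23) for (x, y) = (14, 20).
LHS: y^2 = 20^2 mod 23 = 9
RHS: x^3 + 18 x + 5 = 14^3 + 18*14 + 5 mod 23 = 11
LHS != RHS

No, not on the curve


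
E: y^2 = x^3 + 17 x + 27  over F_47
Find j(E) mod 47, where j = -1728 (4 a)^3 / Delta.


Delta = -16(4 a^3 + 27 b^2) mod 47 = 17
-1728 * (4 a)^3 = -1728 * (4*17)^3 mod 47 = 22
j = 22 * 17^(-1) mod 47 = 40

j = 40 (mod 47)


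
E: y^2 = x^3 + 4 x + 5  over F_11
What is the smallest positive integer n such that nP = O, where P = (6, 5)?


Compute successive multiples of P until we hit O:
  1P = (6, 5)
  2P = (3, 0)
  3P = (6, 6)
  4P = O

ord(P) = 4


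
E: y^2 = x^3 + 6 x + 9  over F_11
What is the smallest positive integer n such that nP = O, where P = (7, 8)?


Compute successive multiples of P until we hit O:
  1P = (7, 8)
  2P = (1, 4)
  3P = (1, 7)
  4P = (7, 3)
  5P = O

ord(P) = 5


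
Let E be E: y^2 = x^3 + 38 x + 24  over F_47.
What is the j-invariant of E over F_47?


Delta = -16(4 a^3 + 27 b^2) mod 47 = 18
-1728 * (4 a)^3 = -1728 * (4*38)^3 mod 47 = 24
j = 24 * 18^(-1) mod 47 = 17

j = 17 (mod 47)


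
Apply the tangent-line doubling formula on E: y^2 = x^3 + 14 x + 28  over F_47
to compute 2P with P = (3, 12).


Doubling: s = (3 x1^2 + a) / (2 y1)
s = (3*3^2 + 14) / (2*12) mod 47 = 35
x3 = s^2 - 2 x1 mod 47 = 35^2 - 2*3 = 44
y3 = s (x1 - x3) - y1 mod 47 = 35 * (3 - 44) - 12 = 10

2P = (44, 10)


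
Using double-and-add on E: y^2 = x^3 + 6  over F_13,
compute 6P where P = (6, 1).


k = 6 = 110_2 (binary, LSB first: 011)
Double-and-add from P = (6, 1):
  bit 0 = 0: acc unchanged = O
  bit 1 = 1: acc = O + (5, 1) = (5, 1)
  bit 2 = 1: acc = (5, 1) + (2, 1) = (6, 12)

6P = (6, 12)


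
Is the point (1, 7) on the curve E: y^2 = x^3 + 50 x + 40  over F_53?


Check whether y^2 = x^3 + 50 x + 40 (mod 53) for (x, y) = (1, 7).
LHS: y^2 = 7^2 mod 53 = 49
RHS: x^3 + 50 x + 40 = 1^3 + 50*1 + 40 mod 53 = 38
LHS != RHS

No, not on the curve


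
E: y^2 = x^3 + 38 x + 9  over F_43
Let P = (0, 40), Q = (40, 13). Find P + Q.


P != Q, so use the chord formula.
s = (y2 - y1) / (x2 - x1) = (16) / (40) mod 43 = 9
x3 = s^2 - x1 - x2 mod 43 = 9^2 - 0 - 40 = 41
y3 = s (x1 - x3) - y1 mod 43 = 9 * (0 - 41) - 40 = 21

P + Q = (41, 21)


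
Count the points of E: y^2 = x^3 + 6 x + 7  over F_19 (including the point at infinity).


For each x in F_19, count y with y^2 = x^3 + 6 x + 7 mod 19:
  x = 0: RHS = 7, y in [8, 11]  -> 2 point(s)
  x = 4: RHS = 0, y in [0]  -> 1 point(s)
  x = 8: RHS = 16, y in [4, 15]  -> 2 point(s)
  x = 9: RHS = 11, y in [7, 12]  -> 2 point(s)
  x = 11: RHS = 17, y in [6, 13]  -> 2 point(s)
  x = 14: RHS = 4, y in [2, 17]  -> 2 point(s)
  x = 16: RHS = 0, y in [0]  -> 1 point(s)
  x = 17: RHS = 6, y in [5, 14]  -> 2 point(s)
  x = 18: RHS = 0, y in [0]  -> 1 point(s)
Affine points: 15. Add the point at infinity: total = 16.

#E(F_19) = 16


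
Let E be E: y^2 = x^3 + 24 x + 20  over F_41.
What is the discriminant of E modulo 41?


4 a^3 + 27 b^2 = 4*24^3 + 27*20^2 = 55296 + 10800 = 66096
Delta = -16 * (66096) = -1057536
Delta mod 41 = 18

Delta = 18 (mod 41)


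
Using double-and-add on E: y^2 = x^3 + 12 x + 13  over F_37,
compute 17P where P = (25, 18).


k = 17 = 10001_2 (binary, LSB first: 10001)
Double-and-add from P = (25, 18):
  bit 0 = 1: acc = O + (25, 18) = (25, 18)
  bit 1 = 0: acc unchanged = (25, 18)
  bit 2 = 0: acc unchanged = (25, 18)
  bit 3 = 0: acc unchanged = (25, 18)
  bit 4 = 1: acc = (25, 18) + (26, 17) = (24, 18)

17P = (24, 18)


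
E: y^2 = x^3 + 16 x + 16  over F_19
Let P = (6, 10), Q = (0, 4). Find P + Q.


P != Q, so use the chord formula.
s = (y2 - y1) / (x2 - x1) = (13) / (13) mod 19 = 1
x3 = s^2 - x1 - x2 mod 19 = 1^2 - 6 - 0 = 14
y3 = s (x1 - x3) - y1 mod 19 = 1 * (6 - 14) - 10 = 1

P + Q = (14, 1)


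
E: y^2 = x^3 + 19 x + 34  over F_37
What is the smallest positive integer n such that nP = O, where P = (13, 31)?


Compute successive multiples of P until we hit O:
  1P = (13, 31)
  2P = (32, 31)
  3P = (29, 6)
  4P = (21, 0)
  5P = (29, 31)
  6P = (32, 6)
  7P = (13, 6)
  8P = O

ord(P) = 8


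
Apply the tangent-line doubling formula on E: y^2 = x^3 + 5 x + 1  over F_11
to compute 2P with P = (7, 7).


Doubling: s = (3 x1^2 + a) / (2 y1)
s = (3*7^2 + 5) / (2*7) mod 11 = 3
x3 = s^2 - 2 x1 mod 11 = 3^2 - 2*7 = 6
y3 = s (x1 - x3) - y1 mod 11 = 3 * (7 - 6) - 7 = 7

2P = (6, 7)


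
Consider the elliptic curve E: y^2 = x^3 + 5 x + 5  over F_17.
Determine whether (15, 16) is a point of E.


Check whether y^2 = x^3 + 5 x + 5 (mod 17) for (x, y) = (15, 16).
LHS: y^2 = 16^2 mod 17 = 1
RHS: x^3 + 5 x + 5 = 15^3 + 5*15 + 5 mod 17 = 4
LHS != RHS

No, not on the curve


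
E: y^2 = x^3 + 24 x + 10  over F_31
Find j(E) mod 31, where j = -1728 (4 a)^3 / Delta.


Delta = -16(4 a^3 + 27 b^2) mod 31 = 18
-1728 * (4 a)^3 = -1728 * (4*24)^3 mod 31 = 30
j = 30 * 18^(-1) mod 31 = 12

j = 12 (mod 31)


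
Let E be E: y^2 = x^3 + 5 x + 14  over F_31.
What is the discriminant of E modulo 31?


4 a^3 + 27 b^2 = 4*5^3 + 27*14^2 = 500 + 5292 = 5792
Delta = -16 * (5792) = -92672
Delta mod 31 = 18

Delta = 18 (mod 31)


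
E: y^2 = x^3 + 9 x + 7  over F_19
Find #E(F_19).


For each x in F_19, count y with y^2 = x^3 + 9 x + 7 mod 19:
  x = 0: RHS = 7, y in [8, 11]  -> 2 point(s)
  x = 1: RHS = 17, y in [6, 13]  -> 2 point(s)
  x = 3: RHS = 4, y in [2, 17]  -> 2 point(s)
  x = 5: RHS = 6, y in [5, 14]  -> 2 point(s)
  x = 6: RHS = 11, y in [7, 12]  -> 2 point(s)
  x = 9: RHS = 0, y in [0]  -> 1 point(s)
  x = 12: RHS = 0, y in [0]  -> 1 point(s)
  x = 17: RHS = 0, y in [0]  -> 1 point(s)
  x = 18: RHS = 16, y in [4, 15]  -> 2 point(s)
Affine points: 15. Add the point at infinity: total = 16.

#E(F_19) = 16


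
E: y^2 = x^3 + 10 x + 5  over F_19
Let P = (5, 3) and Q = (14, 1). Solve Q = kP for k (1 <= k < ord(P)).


Enumerate multiples of P until we hit Q = (14, 1):
  1P = (5, 3)
  2P = (16, 9)
  3P = (14, 18)
  4P = (7, 0)
  5P = (14, 1)
Match found at i = 5.

k = 5


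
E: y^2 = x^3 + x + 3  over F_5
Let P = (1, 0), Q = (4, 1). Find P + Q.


P != Q, so use the chord formula.
s = (y2 - y1) / (x2 - x1) = (1) / (3) mod 5 = 2
x3 = s^2 - x1 - x2 mod 5 = 2^2 - 1 - 4 = 4
y3 = s (x1 - x3) - y1 mod 5 = 2 * (1 - 4) - 0 = 4

P + Q = (4, 4)


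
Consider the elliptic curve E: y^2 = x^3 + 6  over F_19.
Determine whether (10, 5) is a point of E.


Check whether y^2 = x^3 + 0 x + 6 (mod 19) for (x, y) = (10, 5).
LHS: y^2 = 5^2 mod 19 = 6
RHS: x^3 + 0 x + 6 = 10^3 + 0*10 + 6 mod 19 = 18
LHS != RHS

No, not on the curve


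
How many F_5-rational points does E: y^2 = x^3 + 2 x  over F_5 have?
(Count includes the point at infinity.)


For each x in F_5, count y with y^2 = x^3 + 2 x + 0 mod 5:
  x = 0: RHS = 0, y in [0]  -> 1 point(s)
Affine points: 1. Add the point at infinity: total = 2.

#E(F_5) = 2


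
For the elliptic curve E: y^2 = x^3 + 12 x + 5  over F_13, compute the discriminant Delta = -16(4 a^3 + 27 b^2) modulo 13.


4 a^3 + 27 b^2 = 4*12^3 + 27*5^2 = 6912 + 675 = 7587
Delta = -16 * (7587) = -121392
Delta mod 13 = 2

Delta = 2 (mod 13)


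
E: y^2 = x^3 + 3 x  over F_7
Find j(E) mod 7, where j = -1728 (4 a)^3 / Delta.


Delta = -16(4 a^3 + 27 b^2) mod 7 = 1
-1728 * (4 a)^3 = -1728 * (4*3)^3 mod 7 = 6
j = 6 * 1^(-1) mod 7 = 6

j = 6 (mod 7)


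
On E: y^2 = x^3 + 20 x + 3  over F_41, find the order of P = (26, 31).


Compute successive multiples of P until we hit O:
  1P = (26, 31)
  2P = (5, 8)
  3P = (35, 6)
  4P = (11, 23)
  5P = (40, 8)
  6P = (21, 34)
  7P = (37, 33)
  8P = (17, 34)
  ... (continuing to 46P)
  46P = O

ord(P) = 46


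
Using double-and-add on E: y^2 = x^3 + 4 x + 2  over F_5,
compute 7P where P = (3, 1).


k = 7 = 111_2 (binary, LSB first: 111)
Double-and-add from P = (3, 1):
  bit 0 = 1: acc = O + (3, 1) = (3, 1)
  bit 1 = 1: acc = (3, 1) + (3, 4) = O
  bit 2 = 1: acc = O + (3, 1) = (3, 1)

7P = (3, 1)


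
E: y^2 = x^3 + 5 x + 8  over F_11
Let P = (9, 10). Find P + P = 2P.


Doubling: s = (3 x1^2 + a) / (2 y1)
s = (3*9^2 + 5) / (2*10) mod 11 = 8
x3 = s^2 - 2 x1 mod 11 = 8^2 - 2*9 = 2
y3 = s (x1 - x3) - y1 mod 11 = 8 * (9 - 2) - 10 = 2

2P = (2, 2)


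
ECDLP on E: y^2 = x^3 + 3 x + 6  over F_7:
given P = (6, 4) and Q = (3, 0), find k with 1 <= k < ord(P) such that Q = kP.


Enumerate multiples of P until we hit Q = (3, 0):
  1P = (6, 4)
  2P = (3, 0)
Match found at i = 2.

k = 2


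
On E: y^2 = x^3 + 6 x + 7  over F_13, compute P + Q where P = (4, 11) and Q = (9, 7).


P != Q, so use the chord formula.
s = (y2 - y1) / (x2 - x1) = (9) / (5) mod 13 = 7
x3 = s^2 - x1 - x2 mod 13 = 7^2 - 4 - 9 = 10
y3 = s (x1 - x3) - y1 mod 13 = 7 * (4 - 10) - 11 = 12

P + Q = (10, 12)


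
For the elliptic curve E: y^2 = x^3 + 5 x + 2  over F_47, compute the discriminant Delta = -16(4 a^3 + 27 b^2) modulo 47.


4 a^3 + 27 b^2 = 4*5^3 + 27*2^2 = 500 + 108 = 608
Delta = -16 * (608) = -9728
Delta mod 47 = 1

Delta = 1 (mod 47)


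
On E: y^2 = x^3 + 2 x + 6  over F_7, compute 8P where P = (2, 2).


k = 8 = 1000_2 (binary, LSB first: 0001)
Double-and-add from P = (2, 2):
  bit 0 = 0: acc unchanged = O
  bit 1 = 0: acc unchanged = O
  bit 2 = 0: acc unchanged = O
  bit 3 = 1: acc = O + (4, 1) = (4, 1)

8P = (4, 1)


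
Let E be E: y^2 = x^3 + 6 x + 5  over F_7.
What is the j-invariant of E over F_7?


Delta = -16(4 a^3 + 27 b^2) mod 7 = 2
-1728 * (4 a)^3 = -1728 * (4*6)^3 mod 7 = 6
j = 6 * 2^(-1) mod 7 = 3

j = 3 (mod 7)


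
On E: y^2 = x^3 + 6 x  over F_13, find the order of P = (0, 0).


Compute successive multiples of P until we hit O:
  1P = (0, 0)
  2P = O

ord(P) = 2


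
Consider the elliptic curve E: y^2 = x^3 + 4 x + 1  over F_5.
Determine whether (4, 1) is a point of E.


Check whether y^2 = x^3 + 4 x + 1 (mod 5) for (x, y) = (4, 1).
LHS: y^2 = 1^2 mod 5 = 1
RHS: x^3 + 4 x + 1 = 4^3 + 4*4 + 1 mod 5 = 1
LHS = RHS

Yes, on the curve


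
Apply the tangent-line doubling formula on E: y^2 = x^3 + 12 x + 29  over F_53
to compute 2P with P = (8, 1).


Doubling: s = (3 x1^2 + a) / (2 y1)
s = (3*8^2 + 12) / (2*1) mod 53 = 49
x3 = s^2 - 2 x1 mod 53 = 49^2 - 2*8 = 0
y3 = s (x1 - x3) - y1 mod 53 = 49 * (8 - 0) - 1 = 20

2P = (0, 20)


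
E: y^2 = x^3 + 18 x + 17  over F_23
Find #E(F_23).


For each x in F_23, count y with y^2 = x^3 + 18 x + 17 mod 23:
  x = 1: RHS = 13, y in [6, 17]  -> 2 point(s)
  x = 3: RHS = 6, y in [11, 12]  -> 2 point(s)
  x = 5: RHS = 2, y in [5, 18]  -> 2 point(s)
  x = 7: RHS = 3, y in [7, 16]  -> 2 point(s)
  x = 8: RHS = 6, y in [11, 12]  -> 2 point(s)
  x = 10: RHS = 1, y in [1, 22]  -> 2 point(s)
  x = 12: RHS = 6, y in [11, 12]  -> 2 point(s)
  x = 14: RHS = 0, y in [0]  -> 1 point(s)
  x = 16: RHS = 8, y in [10, 13]  -> 2 point(s)
  x = 18: RHS = 9, y in [3, 20]  -> 2 point(s)
Affine points: 19. Add the point at infinity: total = 20.

#E(F_23) = 20


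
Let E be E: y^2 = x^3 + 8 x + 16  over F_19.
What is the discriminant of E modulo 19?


4 a^3 + 27 b^2 = 4*8^3 + 27*16^2 = 2048 + 6912 = 8960
Delta = -16 * (8960) = -143360
Delta mod 19 = 14

Delta = 14 (mod 19)


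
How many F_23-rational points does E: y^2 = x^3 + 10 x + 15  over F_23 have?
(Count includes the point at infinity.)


For each x in F_23, count y with y^2 = x^3 + 10 x + 15 mod 23:
  x = 1: RHS = 3, y in [7, 16]  -> 2 point(s)
  x = 3: RHS = 3, y in [7, 16]  -> 2 point(s)
  x = 4: RHS = 4, y in [2, 21]  -> 2 point(s)
  x = 5: RHS = 6, y in [11, 12]  -> 2 point(s)
  x = 8: RHS = 9, y in [3, 20]  -> 2 point(s)
  x = 9: RHS = 6, y in [11, 12]  -> 2 point(s)
  x = 12: RHS = 0, y in [0]  -> 1 point(s)
  x = 14: RHS = 1, y in [1, 22]  -> 2 point(s)
  x = 16: RHS = 16, y in [4, 19]  -> 2 point(s)
  x = 18: RHS = 1, y in [1, 22]  -> 2 point(s)
  x = 19: RHS = 3, y in [7, 16]  -> 2 point(s)
  x = 20: RHS = 4, y in [2, 21]  -> 2 point(s)
  x = 22: RHS = 4, y in [2, 21]  -> 2 point(s)
Affine points: 25. Add the point at infinity: total = 26.

#E(F_23) = 26


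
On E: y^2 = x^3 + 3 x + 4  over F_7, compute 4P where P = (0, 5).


k = 4 = 100_2 (binary, LSB first: 001)
Double-and-add from P = (0, 5):
  bit 0 = 0: acc unchanged = O
  bit 1 = 0: acc unchanged = O
  bit 2 = 1: acc = O + (0, 2) = (0, 2)

4P = (0, 2)


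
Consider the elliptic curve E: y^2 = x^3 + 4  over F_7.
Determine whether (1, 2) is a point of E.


Check whether y^2 = x^3 + 0 x + 4 (mod 7) for (x, y) = (1, 2).
LHS: y^2 = 2^2 mod 7 = 4
RHS: x^3 + 0 x + 4 = 1^3 + 0*1 + 4 mod 7 = 5
LHS != RHS

No, not on the curve


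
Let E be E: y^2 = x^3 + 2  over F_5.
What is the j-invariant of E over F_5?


Delta = -16(4 a^3 + 27 b^2) mod 5 = 2
-1728 * (4 a)^3 = -1728 * (4*0)^3 mod 5 = 0
j = 0 * 2^(-1) mod 5 = 0

j = 0 (mod 5)


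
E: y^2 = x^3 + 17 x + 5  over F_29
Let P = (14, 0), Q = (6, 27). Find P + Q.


P != Q, so use the chord formula.
s = (y2 - y1) / (x2 - x1) = (27) / (21) mod 29 = 22
x3 = s^2 - x1 - x2 mod 29 = 22^2 - 14 - 6 = 0
y3 = s (x1 - x3) - y1 mod 29 = 22 * (14 - 0) - 0 = 18

P + Q = (0, 18)


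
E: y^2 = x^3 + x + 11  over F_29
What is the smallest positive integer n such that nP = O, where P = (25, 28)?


Compute successive multiples of P until we hit O:
  1P = (25, 28)
  2P = (21, 19)
  3P = (8, 3)
  4P = (9, 16)
  5P = (1, 19)
  6P = (19, 25)
  7P = (7, 10)
  8P = (27, 28)
  ... (continuing to 29P)
  29P = O

ord(P) = 29


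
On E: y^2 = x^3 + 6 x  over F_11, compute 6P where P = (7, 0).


k = 6 = 110_2 (binary, LSB first: 011)
Double-and-add from P = (7, 0):
  bit 0 = 0: acc unchanged = O
  bit 1 = 1: acc = O + O = O
  bit 2 = 1: acc = O + O = O

6P = O


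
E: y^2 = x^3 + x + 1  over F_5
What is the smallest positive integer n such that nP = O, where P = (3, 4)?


Compute successive multiples of P until we hit O:
  1P = (3, 4)
  2P = (0, 4)
  3P = (2, 1)
  4P = (4, 3)
  5P = (4, 2)
  6P = (2, 4)
  7P = (0, 1)
  8P = (3, 1)
  ... (continuing to 9P)
  9P = O

ord(P) = 9


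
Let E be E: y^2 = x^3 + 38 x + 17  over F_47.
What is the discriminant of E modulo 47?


4 a^3 + 27 b^2 = 4*38^3 + 27*17^2 = 219488 + 7803 = 227291
Delta = -16 * (227291) = -3636656
Delta mod 47 = 16

Delta = 16 (mod 47)


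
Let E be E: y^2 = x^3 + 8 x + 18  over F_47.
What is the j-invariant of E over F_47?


Delta = -16(4 a^3 + 27 b^2) mod 47 = 36
-1728 * (4 a)^3 = -1728 * (4*8)^3 mod 47 = 5
j = 5 * 36^(-1) mod 47 = 38

j = 38 (mod 47)


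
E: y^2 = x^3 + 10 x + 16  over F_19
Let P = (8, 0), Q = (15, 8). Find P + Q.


P != Q, so use the chord formula.
s = (y2 - y1) / (x2 - x1) = (8) / (7) mod 19 = 12
x3 = s^2 - x1 - x2 mod 19 = 12^2 - 8 - 15 = 7
y3 = s (x1 - x3) - y1 mod 19 = 12 * (8 - 7) - 0 = 12

P + Q = (7, 12)


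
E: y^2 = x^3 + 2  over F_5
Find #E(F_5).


For each x in F_5, count y with y^2 = x^3 + 0 x + 2 mod 5:
  x = 2: RHS = 0, y in [0]  -> 1 point(s)
  x = 3: RHS = 4, y in [2, 3]  -> 2 point(s)
  x = 4: RHS = 1, y in [1, 4]  -> 2 point(s)
Affine points: 5. Add the point at infinity: total = 6.

#E(F_5) = 6


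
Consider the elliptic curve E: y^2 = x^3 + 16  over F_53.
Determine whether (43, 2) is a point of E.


Check whether y^2 = x^3 + 0 x + 16 (mod 53) for (x, y) = (43, 2).
LHS: y^2 = 2^2 mod 53 = 4
RHS: x^3 + 0 x + 16 = 43^3 + 0*43 + 16 mod 53 = 23
LHS != RHS

No, not on the curve


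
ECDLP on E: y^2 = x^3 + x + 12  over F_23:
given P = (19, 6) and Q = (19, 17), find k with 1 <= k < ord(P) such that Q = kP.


Enumerate multiples of P until we hit Q = (19, 17):
  1P = (19, 6)
  2P = (21, 5)
  3P = (12, 2)
  4P = (5, 2)
  5P = (8, 7)
  6P = (0, 9)
  7P = (6, 21)
  8P = (6, 2)
  9P = (0, 14)
  10P = (8, 16)
  11P = (5, 21)
  12P = (12, 21)
  13P = (21, 18)
  14P = (19, 17)
Match found at i = 14.

k = 14


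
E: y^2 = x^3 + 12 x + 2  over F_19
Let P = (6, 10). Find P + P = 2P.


Doubling: s = (3 x1^2 + a) / (2 y1)
s = (3*6^2 + 12) / (2*10) mod 19 = 6
x3 = s^2 - 2 x1 mod 19 = 6^2 - 2*6 = 5
y3 = s (x1 - x3) - y1 mod 19 = 6 * (6 - 5) - 10 = 15

2P = (5, 15)


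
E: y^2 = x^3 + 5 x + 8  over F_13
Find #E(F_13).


For each x in F_13, count y with y^2 = x^3 + 5 x + 8 mod 13:
  x = 1: RHS = 1, y in [1, 12]  -> 2 point(s)
  x = 2: RHS = 0, y in [0]  -> 1 point(s)
  x = 4: RHS = 1, y in [1, 12]  -> 2 point(s)
  x = 7: RHS = 9, y in [3, 10]  -> 2 point(s)
  x = 8: RHS = 1, y in [1, 12]  -> 2 point(s)
  x = 11: RHS = 3, y in [4, 9]  -> 2 point(s)
Affine points: 11. Add the point at infinity: total = 12.

#E(F_13) = 12


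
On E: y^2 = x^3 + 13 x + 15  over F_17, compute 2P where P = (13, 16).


Doubling: s = (3 x1^2 + a) / (2 y1)
s = (3*13^2 + 13) / (2*16) mod 17 = 12
x3 = s^2 - 2 x1 mod 17 = 12^2 - 2*13 = 16
y3 = s (x1 - x3) - y1 mod 17 = 12 * (13 - 16) - 16 = 16

2P = (16, 16)


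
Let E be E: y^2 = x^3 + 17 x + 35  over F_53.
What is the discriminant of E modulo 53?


4 a^3 + 27 b^2 = 4*17^3 + 27*35^2 = 19652 + 33075 = 52727
Delta = -16 * (52727) = -843632
Delta mod 53 = 22

Delta = 22 (mod 53)


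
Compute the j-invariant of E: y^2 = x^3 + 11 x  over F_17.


Delta = -16(4 a^3 + 27 b^2) mod 17 = 3
-1728 * (4 a)^3 = -1728 * (4*11)^3 mod 17 = 16
j = 16 * 3^(-1) mod 17 = 11

j = 11 (mod 17)


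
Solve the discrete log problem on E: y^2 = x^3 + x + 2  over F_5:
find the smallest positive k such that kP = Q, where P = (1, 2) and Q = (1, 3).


Enumerate multiples of P until we hit Q = (1, 3):
  1P = (1, 2)
  2P = (4, 0)
  3P = (1, 3)
Match found at i = 3.

k = 3


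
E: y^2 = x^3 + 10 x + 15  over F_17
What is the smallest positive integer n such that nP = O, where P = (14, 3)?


Compute successive multiples of P until we hit O:
  1P = (14, 3)
  2P = (2, 3)
  3P = (1, 14)
  4P = (0, 10)
  5P = (16, 15)
  6P = (6, 11)
  7P = (15, 15)
  8P = (13, 9)
  ... (continuing to 22P)
  22P = O

ord(P) = 22


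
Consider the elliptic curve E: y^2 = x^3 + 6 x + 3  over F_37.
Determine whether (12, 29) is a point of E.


Check whether y^2 = x^3 + 6 x + 3 (mod 37) for (x, y) = (12, 29).
LHS: y^2 = 29^2 mod 37 = 27
RHS: x^3 + 6 x + 3 = 12^3 + 6*12 + 3 mod 37 = 27
LHS = RHS

Yes, on the curve


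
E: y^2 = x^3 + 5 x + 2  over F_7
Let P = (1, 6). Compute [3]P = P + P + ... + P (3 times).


k = 3 = 11_2 (binary, LSB first: 11)
Double-and-add from P = (1, 6):
  bit 0 = 1: acc = O + (1, 6) = (1, 6)
  bit 1 = 1: acc = (1, 6) + (0, 4) = (3, 4)

3P = (3, 4)


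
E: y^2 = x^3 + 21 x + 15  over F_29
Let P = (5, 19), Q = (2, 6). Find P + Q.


P != Q, so use the chord formula.
s = (y2 - y1) / (x2 - x1) = (16) / (26) mod 29 = 14
x3 = s^2 - x1 - x2 mod 29 = 14^2 - 5 - 2 = 15
y3 = s (x1 - x3) - y1 mod 29 = 14 * (5 - 15) - 19 = 15

P + Q = (15, 15)


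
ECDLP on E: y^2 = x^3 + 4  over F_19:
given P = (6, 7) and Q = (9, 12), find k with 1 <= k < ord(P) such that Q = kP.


Enumerate multiples of P until we hit Q = (9, 12):
  1P = (6, 7)
  2P = (13, 15)
  3P = (11, 9)
  4P = (9, 7)
  5P = (4, 12)
  6P = (1, 9)
  7P = (0, 2)
  8P = (10, 15)
  9P = (7, 10)
  10P = (15, 4)
  11P = (15, 15)
  12P = (7, 9)
  13P = (10, 4)
  14P = (0, 17)
  15P = (1, 10)
  16P = (4, 7)
  17P = (9, 12)
Match found at i = 17.

k = 17


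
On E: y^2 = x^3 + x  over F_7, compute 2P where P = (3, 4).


Doubling: s = (3 x1^2 + a) / (2 y1)
s = (3*3^2 + 1) / (2*4) mod 7 = 0
x3 = s^2 - 2 x1 mod 7 = 0^2 - 2*3 = 1
y3 = s (x1 - x3) - y1 mod 7 = 0 * (3 - 1) - 4 = 3

2P = (1, 3)


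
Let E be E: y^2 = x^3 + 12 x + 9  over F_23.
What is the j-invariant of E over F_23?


Delta = -16(4 a^3 + 27 b^2) mod 23 = 6
-1728 * (4 a)^3 = -1728 * (4*12)^3 mod 23 = 22
j = 22 * 6^(-1) mod 23 = 19

j = 19 (mod 23)


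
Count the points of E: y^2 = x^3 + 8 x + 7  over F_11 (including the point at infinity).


For each x in F_11, count y with y^2 = x^3 + 8 x + 7 mod 11:
  x = 1: RHS = 5, y in [4, 7]  -> 2 point(s)
  x = 2: RHS = 9, y in [3, 8]  -> 2 point(s)
  x = 3: RHS = 3, y in [5, 6]  -> 2 point(s)
  x = 4: RHS = 4, y in [2, 9]  -> 2 point(s)
  x = 8: RHS = 0, y in [0]  -> 1 point(s)
  x = 9: RHS = 5, y in [4, 7]  -> 2 point(s)
  x = 10: RHS = 9, y in [3, 8]  -> 2 point(s)
Affine points: 13. Add the point at infinity: total = 14.

#E(F_11) = 14


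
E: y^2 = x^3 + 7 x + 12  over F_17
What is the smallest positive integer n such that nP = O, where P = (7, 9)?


Compute successive multiples of P until we hit O:
  1P = (7, 9)
  2P = (4, 11)
  3P = (14, 7)
  4P = (11, 14)
  5P = (8, 11)
  6P = (6, 10)
  7P = (5, 6)
  8P = (3, 14)
  ... (continuing to 20P)
  20P = O

ord(P) = 20


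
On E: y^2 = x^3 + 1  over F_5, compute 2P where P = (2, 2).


k = 2 = 10_2 (binary, LSB first: 01)
Double-and-add from P = (2, 2):
  bit 0 = 0: acc unchanged = O
  bit 1 = 1: acc = O + (0, 4) = (0, 4)

2P = (0, 4)


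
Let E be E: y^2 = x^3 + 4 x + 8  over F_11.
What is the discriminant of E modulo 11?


4 a^3 + 27 b^2 = 4*4^3 + 27*8^2 = 256 + 1728 = 1984
Delta = -16 * (1984) = -31744
Delta mod 11 = 2

Delta = 2 (mod 11)


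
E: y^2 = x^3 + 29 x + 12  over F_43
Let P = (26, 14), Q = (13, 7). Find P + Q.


P != Q, so use the chord formula.
s = (y2 - y1) / (x2 - x1) = (36) / (30) mod 43 = 27
x3 = s^2 - x1 - x2 mod 43 = 27^2 - 26 - 13 = 2
y3 = s (x1 - x3) - y1 mod 43 = 27 * (26 - 2) - 14 = 32

P + Q = (2, 32)


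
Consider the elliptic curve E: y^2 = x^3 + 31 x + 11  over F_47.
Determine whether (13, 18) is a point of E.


Check whether y^2 = x^3 + 31 x + 11 (mod 47) for (x, y) = (13, 18).
LHS: y^2 = 18^2 mod 47 = 42
RHS: x^3 + 31 x + 11 = 13^3 + 31*13 + 11 mod 47 = 26
LHS != RHS

No, not on the curve


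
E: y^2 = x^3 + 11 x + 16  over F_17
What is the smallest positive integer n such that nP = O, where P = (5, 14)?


Compute successive multiples of P until we hit O:
  1P = (5, 14)
  2P = (16, 2)
  3P = (0, 13)
  4P = (10, 2)
  5P = (3, 5)
  6P = (8, 15)
  7P = (6, 14)
  8P = (6, 3)
  ... (continuing to 15P)
  15P = O

ord(P) = 15


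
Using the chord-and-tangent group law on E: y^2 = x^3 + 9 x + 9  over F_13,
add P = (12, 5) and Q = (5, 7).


P != Q, so use the chord formula.
s = (y2 - y1) / (x2 - x1) = (2) / (6) mod 13 = 9
x3 = s^2 - x1 - x2 mod 13 = 9^2 - 12 - 5 = 12
y3 = s (x1 - x3) - y1 mod 13 = 9 * (12 - 12) - 5 = 8

P + Q = (12, 8)


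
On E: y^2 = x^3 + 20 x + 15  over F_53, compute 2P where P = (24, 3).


Doubling: s = (3 x1^2 + a) / (2 y1)
s = (3*24^2 + 20) / (2*3) mod 53 = 44
x3 = s^2 - 2 x1 mod 53 = 44^2 - 2*24 = 33
y3 = s (x1 - x3) - y1 mod 53 = 44 * (24 - 33) - 3 = 25

2P = (33, 25)


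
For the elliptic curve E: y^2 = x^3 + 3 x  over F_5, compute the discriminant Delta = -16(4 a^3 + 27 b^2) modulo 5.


4 a^3 + 27 b^2 = 4*3^3 + 27*0^2 = 108 + 0 = 108
Delta = -16 * (108) = -1728
Delta mod 5 = 2

Delta = 2 (mod 5)


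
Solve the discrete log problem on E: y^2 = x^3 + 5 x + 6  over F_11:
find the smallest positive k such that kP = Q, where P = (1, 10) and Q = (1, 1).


Enumerate multiples of P until we hit Q = (1, 1):
  1P = (1, 10)
  2P = (3, 9)
  3P = (10, 0)
  4P = (3, 2)
  5P = (1, 1)
Match found at i = 5.

k = 5


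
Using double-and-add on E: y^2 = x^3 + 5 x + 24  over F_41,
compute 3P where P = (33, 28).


k = 3 = 11_2 (binary, LSB first: 11)
Double-and-add from P = (33, 28):
  bit 0 = 1: acc = O + (33, 28) = (33, 28)
  bit 1 = 1: acc = (33, 28) + (11, 4) = (7, 19)

3P = (7, 19)


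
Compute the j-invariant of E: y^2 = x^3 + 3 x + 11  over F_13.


Delta = -16(4 a^3 + 27 b^2) mod 13 = 2
-1728 * (4 a)^3 = -1728 * (4*3)^3 mod 13 = 12
j = 12 * 2^(-1) mod 13 = 6

j = 6 (mod 13)


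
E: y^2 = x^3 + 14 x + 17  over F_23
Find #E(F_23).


For each x in F_23, count y with y^2 = x^3 + 14 x + 17 mod 23:
  x = 1: RHS = 9, y in [3, 20]  -> 2 point(s)
  x = 6: RHS = 18, y in [8, 15]  -> 2 point(s)
  x = 12: RHS = 4, y in [2, 21]  -> 2 point(s)
  x = 13: RHS = 4, y in [2, 21]  -> 2 point(s)
  x = 14: RHS = 13, y in [6, 17]  -> 2 point(s)
  x = 16: RHS = 13, y in [6, 17]  -> 2 point(s)
  x = 17: RHS = 16, y in [4, 19]  -> 2 point(s)
  x = 18: RHS = 6, y in [11, 12]  -> 2 point(s)
  x = 19: RHS = 12, y in [9, 14]  -> 2 point(s)
  x = 21: RHS = 4, y in [2, 21]  -> 2 point(s)
  x = 22: RHS = 2, y in [5, 18]  -> 2 point(s)
Affine points: 22. Add the point at infinity: total = 23.

#E(F_23) = 23
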